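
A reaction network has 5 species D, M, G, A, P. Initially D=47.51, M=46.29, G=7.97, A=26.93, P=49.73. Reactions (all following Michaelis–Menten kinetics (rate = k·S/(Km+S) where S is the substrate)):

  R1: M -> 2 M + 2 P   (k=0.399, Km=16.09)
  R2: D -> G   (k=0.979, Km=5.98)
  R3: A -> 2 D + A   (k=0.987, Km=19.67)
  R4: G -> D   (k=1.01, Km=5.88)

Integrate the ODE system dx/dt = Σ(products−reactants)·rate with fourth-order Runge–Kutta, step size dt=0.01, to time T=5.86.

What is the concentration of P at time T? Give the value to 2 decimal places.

RK4 with dt=0.01: 586 steps to T=5.86. Trajectory (selected grid times):
t=0.00: D=47.51 M=46.29 G=7.97 A=26.93 P=49.73
t=0.65: D=48.07 M=46.48 G=8.16 A=26.93 P=50.12
t=1.30: D=48.62 M=46.68 G=8.34 A=26.93 P=50.50
t=1.95: D=49.19 M=46.87 G=8.52 A=26.93 P=50.89
t=2.60: D=49.75 M=47.06 G=8.70 A=26.93 P=51.27
t=3.26: D=50.32 M=47.26 G=8.87 A=26.93 P=51.67
t=3.91: D=50.89 M=47.45 G=9.05 A=26.93 P=52.05
t=4.56: D=51.46 M=47.65 G=9.22 A=26.93 P=52.44
t=5.21: D=52.04 M=47.84 G=9.39 A=26.93 P=52.83
t=5.86: D=52.61 M=48.03 G=9.55 A=26.93 P=53.22
Read off P at T=5.86: 53.22

P at T = 53.22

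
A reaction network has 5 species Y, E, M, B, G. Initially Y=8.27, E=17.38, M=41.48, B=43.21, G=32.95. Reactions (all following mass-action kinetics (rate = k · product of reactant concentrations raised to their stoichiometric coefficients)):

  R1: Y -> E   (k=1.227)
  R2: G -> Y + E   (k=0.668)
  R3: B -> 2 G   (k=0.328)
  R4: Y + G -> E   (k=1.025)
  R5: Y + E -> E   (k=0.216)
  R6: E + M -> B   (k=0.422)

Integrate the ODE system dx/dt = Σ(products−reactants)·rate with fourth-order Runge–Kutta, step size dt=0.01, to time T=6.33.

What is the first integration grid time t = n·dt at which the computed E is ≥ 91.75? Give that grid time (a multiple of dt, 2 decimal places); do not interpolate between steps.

RK4 with dt=0.01: 633 steps to T=6.33. Trajectory (selected grid times):
t=0.00: Y=8.27 E=17.38 M=41.48 B=43.21 G=32.95
t=0.70: Y=0.58 E=11.76 M=3.14 B=66.84 G=30.42
t=1.41: Y=0.51 E=36.61 M=0.00 B=55.58 G=31.72
t=2.11: Y=0.44 E=61.95 M=0.00 B=44.18 G=29.59
t=2.81: Y=0.38 E=83.68 M=0.00 B=35.11 G=26.35
t=3.10: Y=0.36 E=91.60 M=0.00 B=31.93 G=24.93
t=3.11: Y=0.36 E=91.86 M=0.00 B=31.82 G=24.88
t=3.52: Y=0.33 E=102.02 M=0.00 B=27.82 G=22.90
t=4.22: Y=0.28 E=116.90 M=0.00 B=22.11 G=19.69
t=4.92: Y=0.24 E=129.09 M=0.00 B=17.58 G=16.80
t=5.63: Y=0.21 E=139.18 M=0.00 B=13.92 G=14.22
t=6.33: Y=0.18 E=147.27 M=0.00 B=11.07 G=12.00
E(3.10)=91.598 < 91.75 but E(3.11)=91.860 ≥ 91.75, so the first grid time is t=3.11.

Threshold first reached at t = 3.11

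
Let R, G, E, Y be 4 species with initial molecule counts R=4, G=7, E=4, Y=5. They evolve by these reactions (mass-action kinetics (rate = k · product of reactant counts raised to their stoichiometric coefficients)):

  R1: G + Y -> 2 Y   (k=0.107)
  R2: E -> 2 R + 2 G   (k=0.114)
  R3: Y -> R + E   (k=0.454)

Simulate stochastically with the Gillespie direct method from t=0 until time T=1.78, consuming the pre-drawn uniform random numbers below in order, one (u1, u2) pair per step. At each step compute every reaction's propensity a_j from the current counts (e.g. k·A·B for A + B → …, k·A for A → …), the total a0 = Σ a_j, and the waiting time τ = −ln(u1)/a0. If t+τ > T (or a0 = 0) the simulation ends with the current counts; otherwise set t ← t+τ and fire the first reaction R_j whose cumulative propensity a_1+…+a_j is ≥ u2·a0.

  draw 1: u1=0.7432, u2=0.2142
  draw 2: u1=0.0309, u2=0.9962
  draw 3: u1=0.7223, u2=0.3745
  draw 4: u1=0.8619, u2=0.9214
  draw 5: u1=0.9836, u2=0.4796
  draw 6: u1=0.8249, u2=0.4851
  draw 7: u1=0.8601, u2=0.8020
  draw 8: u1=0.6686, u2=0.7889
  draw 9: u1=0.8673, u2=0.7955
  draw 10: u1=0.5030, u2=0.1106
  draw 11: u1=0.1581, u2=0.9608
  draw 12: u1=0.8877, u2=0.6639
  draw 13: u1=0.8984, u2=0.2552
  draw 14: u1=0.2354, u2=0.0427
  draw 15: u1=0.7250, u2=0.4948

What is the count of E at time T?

t=0.000: R=4 G=7 E=4 Y=5
Draw 1: a1=3.745, a2=0.456, a3=2.270, a0=6.471; τ=−ln(0.7432)/6.471=0.046 → t=0.046; u2·a0=0.2142·6.471=1.386 ≤ a1=3.745 → R1 fires; R=4 G=6 E=4 Y=6
Draw 2: a1=3.852, a2=0.456, a3=2.724, a0=7.032; τ=−ln(0.0309)/7.032=0.494 → t=0.540; u2·a0=0.9962·7.032=7.005; a1+a2=4.308 < 7.005 ≤ a1+…+a3=7.032 → R3 fires; R=5 G=6 E=5 Y=5
Draw 3: a1=3.210, a2=0.570, a3=2.270, a0=6.050; τ=−ln(0.7223)/6.050=0.054 → t=0.594; u2·a0=0.3745·6.050=2.266 ≤ a1=3.210 → R1 fires; R=5 G=5 E=5 Y=6
Draw 4: a1=3.210, a2=0.570, a3=2.724, a0=6.504; τ=−ln(0.8619)/6.504=0.023 → t=0.617; u2·a0=0.9214·6.504=5.993; a1+a2=3.780 < 5.993 ≤ a1+…+a3=6.504 → R3 fires; R=6 G=5 E=6 Y=5
Draw 5: a1=2.675, a2=0.684, a3=2.270, a0=5.629; τ=−ln(0.9836)/5.629=0.003 → t=0.620; u2·a0=0.4796·5.629=2.700; a1=2.675 < 2.700 ≤ a1+a2=3.359 → R2 fires; R=8 G=7 E=5 Y=5
Draw 6: a1=3.745, a2=0.570, a3=2.270, a0=6.585; τ=−ln(0.8249)/6.585=0.029 → t=0.649; u2·a0=0.4851·6.585=3.194 ≤ a1=3.745 → R1 fires; R=8 G=6 E=5 Y=6
Draw 7: a1=3.852, a2=0.570, a3=2.724, a0=7.146; τ=−ln(0.8601)/7.146=0.021 → t=0.670; u2·a0=0.8020·7.146=5.731; a1+a2=4.422 < 5.731 ≤ a1+…+a3=7.146 → R3 fires; R=9 G=6 E=6 Y=5
Draw 8: a1=3.210, a2=0.684, a3=2.270, a0=6.164; τ=−ln(0.6686)/6.164=0.065 → t=0.736; u2·a0=0.7889·6.164=4.863; a1+a2=3.894 < 4.863 ≤ a1+…+a3=6.164 → R3 fires; R=10 G=6 E=7 Y=4
Draw 9: a1=2.568, a2=0.798, a3=1.816, a0=5.182; τ=−ln(0.8673)/5.182=0.027 → t=0.763; u2·a0=0.7955·5.182=4.122; a1+a2=3.366 < 4.122 ≤ a1+…+a3=5.182 → R3 fires; R=11 G=6 E=8 Y=3
Draw 10: a1=1.926, a2=0.912, a3=1.362, a0=4.200; τ=−ln(0.5030)/4.200=0.164 → t=0.927; u2·a0=0.1106·4.200=0.465 ≤ a1=1.926 → R1 fires; R=11 G=5 E=8 Y=4
Draw 11: a1=2.140, a2=0.912, a3=1.816, a0=4.868; τ=−ln(0.1581)/4.868=0.379 → t=1.306; u2·a0=0.9608·4.868=4.677; a1+a2=3.052 < 4.677 ≤ a1+…+a3=4.868 → R3 fires; R=12 G=5 E=9 Y=3
Draw 12: a1=1.605, a2=1.026, a3=1.362, a0=3.993; τ=−ln(0.8877)/3.993=0.030 → t=1.335; u2·a0=0.6639·3.993=2.651; a1+a2=2.631 < 2.651 ≤ a1+…+a3=3.993 → R3 fires; R=13 G=5 E=10 Y=2
Draw 13: a1=1.070, a2=1.140, a3=0.908, a0=3.118; τ=−ln(0.8984)/3.118=0.034 → t=1.370; u2·a0=0.2552·3.118=0.796 ≤ a1=1.070 → R1 fires; R=13 G=4 E=10 Y=3
Draw 14: a1=1.284, a2=1.140, a3=1.362, a0=3.786; τ=−ln(0.2354)/3.786=0.382 → t=1.752; u2·a0=0.0427·3.786=0.162 ≤ a1=1.284 → R1 fires; R=13 G=3 E=10 Y=4
Draw 15: a1=1.284, a2=1.140, a3=1.816, a0=4.240; τ=−ln(0.7250)/4.240=0.076 → t=1.828 > T=1.78: stop.
Read off E at T=1.78: 10

E at T = 10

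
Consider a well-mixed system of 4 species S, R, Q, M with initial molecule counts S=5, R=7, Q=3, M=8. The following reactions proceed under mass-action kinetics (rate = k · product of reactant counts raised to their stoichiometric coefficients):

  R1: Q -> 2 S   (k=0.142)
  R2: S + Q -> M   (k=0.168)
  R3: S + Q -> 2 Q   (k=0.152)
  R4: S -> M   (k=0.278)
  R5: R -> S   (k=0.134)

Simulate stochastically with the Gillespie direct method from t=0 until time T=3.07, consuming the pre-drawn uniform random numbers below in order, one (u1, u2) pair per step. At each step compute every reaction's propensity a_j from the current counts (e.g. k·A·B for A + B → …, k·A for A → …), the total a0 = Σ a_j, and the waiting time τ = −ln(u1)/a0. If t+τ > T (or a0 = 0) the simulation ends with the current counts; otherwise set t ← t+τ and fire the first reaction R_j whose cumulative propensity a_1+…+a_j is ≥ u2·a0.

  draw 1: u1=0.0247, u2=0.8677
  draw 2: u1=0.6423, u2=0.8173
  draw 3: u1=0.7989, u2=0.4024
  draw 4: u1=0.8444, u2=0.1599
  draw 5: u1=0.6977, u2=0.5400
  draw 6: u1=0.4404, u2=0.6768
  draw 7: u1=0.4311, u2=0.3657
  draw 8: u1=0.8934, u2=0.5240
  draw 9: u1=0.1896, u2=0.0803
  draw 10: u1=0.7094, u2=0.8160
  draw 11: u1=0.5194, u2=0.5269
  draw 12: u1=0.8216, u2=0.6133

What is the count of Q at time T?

Q at T = 1

t=0.000: S=5 R=7 Q=3 M=8
Draw 1: a1=0.426, a2=2.520, a3=2.280, a4=1.390, a5=0.938, a0=7.554; τ=−ln(0.0247)/7.554=0.490 → t=0.490; u2·a0=0.8677·7.554=6.555; a1+…+a3=5.226 < 6.555 ≤ a1+…+a4=6.616 → R4 fires; S=4 R=7 Q=3 M=9
Draw 2: a1=0.426, a2=2.016, a3=1.824, a4=1.112, a5=0.938, a0=6.316; τ=−ln(0.6423)/6.316=0.070 → t=0.560; u2·a0=0.8173·6.316=5.162; a1+…+a3=4.266 < 5.162 ≤ a1+…+a4=5.378 → R4 fires; S=3 R=7 Q=3 M=10
Draw 3: a1=0.426, a2=1.512, a3=1.368, a4=0.834, a5=0.938, a0=5.078; τ=−ln(0.7989)/5.078=0.044 → t=0.604; u2·a0=0.4024·5.078=2.043; a1+a2=1.938 < 2.043 ≤ a1+…+a3=3.306 → R3 fires; S=2 R=7 Q=4 M=10
Draw 4: a1=0.568, a2=1.344, a3=1.216, a4=0.556, a5=0.938, a0=4.622; τ=−ln(0.8444)/4.622=0.037 → t=0.641; u2·a0=0.1599·4.622=0.739; a1=0.568 < 0.739 ≤ a1+a2=1.912 → R2 fires; S=1 R=7 Q=3 M=11
Draw 5: a1=0.426, a2=0.504, a3=0.456, a4=0.278, a5=0.938, a0=2.602; τ=−ln(0.6977)/2.602=0.138 → t=0.779; u2·a0=0.5400·2.602=1.405; a1+…+a3=1.386 < 1.405 ≤ a1+…+a4=1.664 → R4 fires; S=0 R=7 Q=3 M=12
Draw 6: a1=0.426, a2=0.000, a3=0.000, a4=0.000, a5=0.938, a0=1.364; τ=−ln(0.4404)/1.364=0.601 → t=1.380; u2·a0=0.6768·1.364=0.923; a1+…+a4=0.426 < 0.923 ≤ a1+…+a5=1.364 → R5 fires; S=1 R=6 Q=3 M=12
Draw 7: a1=0.426, a2=0.504, a3=0.456, a4=0.278, a5=0.804, a0=2.468; τ=−ln(0.4311)/2.468=0.341 → t=1.721; u2·a0=0.3657·2.468=0.903; a1=0.426 < 0.903 ≤ a1+a2=0.930 → R2 fires; S=0 R=6 Q=2 M=13
Draw 8: a1=0.284, a2=0.000, a3=0.000, a4=0.000, a5=0.804, a0=1.088; τ=−ln(0.8934)/1.088=0.104 → t=1.825; u2·a0=0.5240·1.088=0.570; a1+…+a4=0.284 < 0.570 ≤ a1+…+a5=1.088 → R5 fires; S=1 R=5 Q=2 M=13
Draw 9: a1=0.284, a2=0.336, a3=0.304, a4=0.278, a5=0.670, a0=1.872; τ=−ln(0.1896)/1.872=0.888 → t=2.713; u2·a0=0.0803·1.872=0.150 ≤ a1=0.284 → R1 fires; S=3 R=5 Q=1 M=13
Draw 10: a1=0.142, a2=0.504, a3=0.456, a4=0.834, a5=0.670, a0=2.606; τ=−ln(0.7094)/2.606=0.132 → t=2.845; u2·a0=0.8160·2.606=2.126; a1+…+a4=1.936 < 2.126 ≤ a1+…+a5=2.606 → R5 fires; S=4 R=4 Q=1 M=13
Draw 11: a1=0.142, a2=0.672, a3=0.608, a4=1.112, a5=0.536, a0=3.070; τ=−ln(0.5194)/3.070=0.213 → t=3.058; u2·a0=0.5269·3.070=1.618; a1+…+a3=1.422 < 1.618 ≤ a1+…+a4=2.534 → R4 fires; S=3 R=4 Q=1 M=14
Draw 12: a1=0.142, a2=0.504, a3=0.456, a4=0.834, a5=0.536, a0=2.472; τ=−ln(0.8216)/2.472=0.079 → t=3.138 > T=3.07: stop.
Read off Q at T=3.07: 1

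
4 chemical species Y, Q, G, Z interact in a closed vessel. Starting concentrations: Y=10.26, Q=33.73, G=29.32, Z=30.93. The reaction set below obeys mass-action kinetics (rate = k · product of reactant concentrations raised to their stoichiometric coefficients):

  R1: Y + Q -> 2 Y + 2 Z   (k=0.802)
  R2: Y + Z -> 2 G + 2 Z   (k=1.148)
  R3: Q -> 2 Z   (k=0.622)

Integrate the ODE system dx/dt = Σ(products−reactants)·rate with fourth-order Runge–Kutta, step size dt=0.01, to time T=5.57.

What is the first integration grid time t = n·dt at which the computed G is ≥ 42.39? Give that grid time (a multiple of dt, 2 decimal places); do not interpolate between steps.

RK4 with dt=0.01: 557 steps to T=5.57. Trajectory (selected grid times):
t=0.00: Y=10.26 Q=33.73 G=29.32 Z=30.93
t=0.01: Y=8.83 Q=31.03 G=37.18 Z=40.26
t=0.02: Y=6.74 Q=28.97 G=45.11 Z=48.36
t=0.62: Y=0.00 Q=17.64 G=65.21 Z=81.06
t=1.24: Y=0.00 Q=11.99 G=65.21 Z=92.34
t=1.86: Y=0.00 Q=8.16 G=65.21 Z=100.02
t=2.48: Y=0.00 Q=5.55 G=65.21 Z=105.24
t=3.09: Y=0.00 Q=3.80 G=65.21 Z=108.74
t=3.71: Y=0.00 Q=2.58 G=65.21 Z=111.17
t=4.33: Y=0.00 Q=1.76 G=65.21 Z=112.82
t=4.95: Y=0.00 Q=1.19 G=65.21 Z=113.95
t=5.57: Y=0.00 Q=0.81 G=65.21 Z=114.71
G(0.01)=37.178 < 42.39 but G(0.02)=45.115 ≥ 42.39, so the first grid time is t=0.02.

Threshold first reached at t = 0.02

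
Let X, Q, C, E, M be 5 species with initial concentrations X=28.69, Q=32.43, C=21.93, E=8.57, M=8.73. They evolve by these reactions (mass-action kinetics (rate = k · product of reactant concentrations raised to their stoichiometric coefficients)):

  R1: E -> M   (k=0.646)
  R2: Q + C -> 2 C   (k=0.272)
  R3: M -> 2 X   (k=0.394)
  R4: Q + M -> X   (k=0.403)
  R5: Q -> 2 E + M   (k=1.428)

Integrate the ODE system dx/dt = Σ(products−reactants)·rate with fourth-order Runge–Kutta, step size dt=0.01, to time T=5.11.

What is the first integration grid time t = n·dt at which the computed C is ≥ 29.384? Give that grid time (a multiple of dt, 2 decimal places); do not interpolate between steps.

Threshold first reached at t = 0.05

RK4 with dt=0.01: 511 steps to T=5.11. Trajectory (selected grid times):
t=0.00: X=28.69 Q=32.43 C=21.93 E=8.57 M=8.73
t=0.04: X=32.23 Q=20.45 C=29.13 E=11.29 M=7.07
t=0.05: X=32.82 Q=18.07 C=30.69 E=11.77 M=6.85
t=0.57: X=39.06 Q=0.01 C=43.56 E=11.16 M=8.17
t=1.14: X=43.11 Q=0.00 C=43.57 E=7.72 M=9.59
t=1.70: X=47.42 Q=0.00 C=43.57 E=5.38 M=9.78
t=2.27: X=51.72 Q=0.00 C=43.57 E=3.72 M=9.28
t=2.84: X=55.71 Q=0.00 C=43.57 E=2.57 M=8.44
t=3.41: X=59.27 Q=0.00 C=43.57 E=1.78 M=7.44
t=3.97: X=62.34 Q=0.00 C=43.57 E=1.24 M=6.45
t=4.54: X=65.02 Q=0.00 C=43.57 E=0.86 M=5.49
t=5.11: X=67.29 Q=0.00 C=43.57 E=0.59 M=4.62
C(0.04)=29.129 < 29.384 but C(0.05)=30.694 ≥ 29.384, so the first grid time is t=0.05.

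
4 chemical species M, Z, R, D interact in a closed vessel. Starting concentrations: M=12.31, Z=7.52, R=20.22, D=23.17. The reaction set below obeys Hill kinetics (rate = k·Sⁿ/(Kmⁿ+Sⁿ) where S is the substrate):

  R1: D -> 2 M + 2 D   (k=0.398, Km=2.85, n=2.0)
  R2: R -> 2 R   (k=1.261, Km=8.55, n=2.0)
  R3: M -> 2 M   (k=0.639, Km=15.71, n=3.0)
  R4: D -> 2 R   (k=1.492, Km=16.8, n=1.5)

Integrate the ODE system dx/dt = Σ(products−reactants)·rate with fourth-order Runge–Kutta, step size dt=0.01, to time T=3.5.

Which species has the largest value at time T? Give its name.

Dominant species at T: R

RK4 with dt=0.01: 350 steps to T=3.5. Trajectory (selected grid times):
t=0.00: M=12.31 Z=7.52 R=20.22 D=23.17
t=0.39: M=12.70 Z=7.52 R=21.36 D=22.96
t=0.78: M=13.09 Z=7.52 R=22.50 D=22.76
t=1.17: M=13.49 Z=7.52 R=23.64 D=22.56
t=1.56: M=13.90 Z=7.52 R=24.79 D=22.36
t=1.94: M=14.30 Z=7.52 R=25.90 D=22.16
t=2.33: M=14.71 Z=7.52 R=27.05 D=21.97
t=2.72: M=15.13 Z=7.52 R=28.19 D=21.77
t=3.11: M=15.56 Z=7.52 R=29.33 D=21.58
t=3.50: M=15.99 Z=7.52 R=30.48 D=21.39
At T=3.5: M=15.99 Z=7.52 R=30.48 D=21.39; the largest is R.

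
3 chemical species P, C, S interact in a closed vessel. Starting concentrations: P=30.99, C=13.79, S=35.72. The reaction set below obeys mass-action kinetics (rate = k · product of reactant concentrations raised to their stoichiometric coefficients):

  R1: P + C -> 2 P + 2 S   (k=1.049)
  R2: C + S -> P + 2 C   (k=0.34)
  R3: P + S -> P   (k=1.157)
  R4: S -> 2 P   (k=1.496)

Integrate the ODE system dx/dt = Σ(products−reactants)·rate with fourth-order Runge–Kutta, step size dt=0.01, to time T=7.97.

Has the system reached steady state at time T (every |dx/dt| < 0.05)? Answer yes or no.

RK4 with dt=0.01: 797 steps to T=7.97. Trajectory (selected grid times):
t=0.00: P=30.99 C=13.79 S=35.72
t=0.89: P=54.68 C=0.00 S=0.00
t=1.77: P=54.68 C=0.00 S=0.00
t=2.66: P=54.68 C=0.00 S=0.00
t=3.54: P=54.68 C=0.00 S=0.00
t=4.43: P=54.68 C=0.00 S=0.00
t=5.31: P=54.68 C=0.00 S=0.00
t=6.20: P=54.68 C=0.00 S=0.00
t=7.08: P=54.68 C=0.00 S=0.00
t=7.97: P=54.68 C=0.00 S=0.00
Rates at T: R1=0.0000, R2=0.0000, R3=0.0000, R4=0.0000
dx/dt at T (Σ net stoichiometry × rate): P=+0.0000, C=-0.0000, S=-0.0000
Largest |dx/dt| is |-0.0000| (S) < 0.05 → steady.

Steady state at T: yes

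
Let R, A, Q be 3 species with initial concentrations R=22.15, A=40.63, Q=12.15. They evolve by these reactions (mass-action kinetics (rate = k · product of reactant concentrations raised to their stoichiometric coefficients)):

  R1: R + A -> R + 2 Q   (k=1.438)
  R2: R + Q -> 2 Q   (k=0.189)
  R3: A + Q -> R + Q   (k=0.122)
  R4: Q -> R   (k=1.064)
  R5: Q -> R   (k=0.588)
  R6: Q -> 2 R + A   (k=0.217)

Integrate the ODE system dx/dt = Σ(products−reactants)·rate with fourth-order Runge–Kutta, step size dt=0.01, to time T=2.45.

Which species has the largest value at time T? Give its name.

RK4 with dt=0.01: 245 steps to T=2.45. Trajectory (selected grid times):
t=0.00: R=22.15 A=40.63 Q=12.15
t=0.27: R=11.71 A=0.77 Q=110.10
t=0.54: R=11.58 A=0.85 Q=127.75
t=0.82: R=11.62 A=0.92 Q=148.54
t=1.09: R=11.67 A=0.98 Q=171.45
t=1.36: R=11.71 A=1.04 Q=197.52
t=1.63: R=11.74 A=1.10 Q=227.14
t=1.91: R=11.78 A=1.16 Q=262.08
t=2.18: R=11.82 A=1.21 Q=300.32
t=2.45: R=11.85 A=1.26 Q=343.60
At T=2.45: R=11.85 A=1.26 Q=343.60; the largest is Q.

Dominant species at T: Q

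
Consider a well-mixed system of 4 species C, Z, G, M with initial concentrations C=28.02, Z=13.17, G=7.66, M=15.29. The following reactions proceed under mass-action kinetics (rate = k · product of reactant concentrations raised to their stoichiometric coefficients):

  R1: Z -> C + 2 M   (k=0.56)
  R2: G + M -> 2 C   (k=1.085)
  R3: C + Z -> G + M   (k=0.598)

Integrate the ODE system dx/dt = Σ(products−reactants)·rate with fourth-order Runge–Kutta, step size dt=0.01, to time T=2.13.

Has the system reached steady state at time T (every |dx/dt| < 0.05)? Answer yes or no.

Steady state at T: yes

RK4 with dt=0.01: 213 steps to T=2.13. Trajectory (selected grid times):
t=0.00: C=28.02 Z=13.17 G=7.66 M=15.29
t=0.24: C=53.60 Z=0.02 G=1.44 M=9.78
t=0.47: C=56.19 Z=0.00 G=0.16 M=8.50
t=0.71: C=56.47 Z=0.00 G=0.02 M=8.36
t=0.95: C=56.51 Z=0.00 G=0.00 M=8.34
t=1.18: C=56.51 Z=0.00 G=0.00 M=8.34
t=1.42: C=56.51 Z=0.00 G=0.00 M=8.34
t=1.66: C=56.51 Z=0.00 G=0.00 M=8.34
t=1.89: C=56.51 Z=0.00 G=0.00 M=8.34
t=2.13: C=56.51 Z=0.00 G=0.00 M=8.34
Rates at T: R1=0.0000, R2=0.0000, R3=0.0000
dx/dt at T (Σ net stoichiometry × rate): C=+0.0000, Z=-0.0000, G=-0.0000, M=-0.0000
Largest |dx/dt| is |+0.0000| (C) < 0.05 → steady.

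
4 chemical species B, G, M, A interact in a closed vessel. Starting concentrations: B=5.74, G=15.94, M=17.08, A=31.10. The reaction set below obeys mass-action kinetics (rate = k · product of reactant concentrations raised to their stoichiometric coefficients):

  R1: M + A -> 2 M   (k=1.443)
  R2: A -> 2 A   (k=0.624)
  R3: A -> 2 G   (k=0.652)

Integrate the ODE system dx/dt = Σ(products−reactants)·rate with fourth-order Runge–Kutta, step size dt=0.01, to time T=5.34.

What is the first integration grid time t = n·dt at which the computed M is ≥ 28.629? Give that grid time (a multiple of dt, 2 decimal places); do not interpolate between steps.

RK4 with dt=0.01: 534 steps to T=5.34. Trajectory (selected grid times):
t=0.00: B=5.74 G=15.94 M=17.08 A=31.10
t=0.01: B=5.74 G=16.29 M=25.24 A=22.93
t=0.02: B=5.74 G=16.54 M=33.14 A=15.02
t=0.59: B=5.74 G=16.88 M=48.16 A=0.00
t=1.19: B=5.74 G=16.88 M=48.16 A=0.00
t=1.78: B=5.74 G=16.88 M=48.16 A=0.00
t=2.37: B=5.74 G=16.88 M=48.16 A=0.00
t=2.97: B=5.74 G=16.88 M=48.16 A=0.00
t=3.56: B=5.74 G=16.88 M=48.16 A=0.00
t=4.15: B=5.74 G=16.88 M=48.16 A=0.00
t=4.75: B=5.74 G=16.88 M=48.16 A=0.00
t=5.34: B=5.74 G=16.88 M=48.16 A=0.00
M(0.01)=25.242 < 28.629 but M(0.02)=33.144 ≥ 28.629, so the first grid time is t=0.02.

Threshold first reached at t = 0.02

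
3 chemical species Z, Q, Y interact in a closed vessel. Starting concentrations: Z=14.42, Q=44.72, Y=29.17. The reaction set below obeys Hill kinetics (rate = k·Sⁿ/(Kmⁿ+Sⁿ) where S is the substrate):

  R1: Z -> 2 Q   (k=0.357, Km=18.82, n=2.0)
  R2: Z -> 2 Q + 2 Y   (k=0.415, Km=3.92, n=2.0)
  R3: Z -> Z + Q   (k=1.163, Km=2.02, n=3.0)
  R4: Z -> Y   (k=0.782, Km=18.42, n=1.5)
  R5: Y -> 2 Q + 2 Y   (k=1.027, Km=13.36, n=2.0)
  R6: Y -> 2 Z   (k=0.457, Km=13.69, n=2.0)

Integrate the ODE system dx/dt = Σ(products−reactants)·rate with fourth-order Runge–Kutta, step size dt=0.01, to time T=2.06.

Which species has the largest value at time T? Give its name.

Dominant species at T: Q

RK4 with dt=0.01: 206 steps to T=2.06. Trajectory (selected grid times):
t=0.00: Z=14.42 Q=44.72 Y=29.17
t=0.23: Z=14.40 Q=45.62 Y=29.53
t=0.46: Z=14.38 Q=46.51 Y=29.89
t=0.69: Z=14.36 Q=47.41 Y=30.25
t=0.92: Z=14.34 Q=48.31 Y=30.61
t=1.14: Z=14.33 Q=49.18 Y=30.96
t=1.37: Z=14.31 Q=50.08 Y=31.32
t=1.60: Z=14.30 Q=50.99 Y=31.69
t=1.83: Z=14.28 Q=51.89 Y=32.05
t=2.06: Z=14.27 Q=52.80 Y=32.41
At T=2.06: Z=14.27 Q=52.80 Y=32.41; the largest is Q.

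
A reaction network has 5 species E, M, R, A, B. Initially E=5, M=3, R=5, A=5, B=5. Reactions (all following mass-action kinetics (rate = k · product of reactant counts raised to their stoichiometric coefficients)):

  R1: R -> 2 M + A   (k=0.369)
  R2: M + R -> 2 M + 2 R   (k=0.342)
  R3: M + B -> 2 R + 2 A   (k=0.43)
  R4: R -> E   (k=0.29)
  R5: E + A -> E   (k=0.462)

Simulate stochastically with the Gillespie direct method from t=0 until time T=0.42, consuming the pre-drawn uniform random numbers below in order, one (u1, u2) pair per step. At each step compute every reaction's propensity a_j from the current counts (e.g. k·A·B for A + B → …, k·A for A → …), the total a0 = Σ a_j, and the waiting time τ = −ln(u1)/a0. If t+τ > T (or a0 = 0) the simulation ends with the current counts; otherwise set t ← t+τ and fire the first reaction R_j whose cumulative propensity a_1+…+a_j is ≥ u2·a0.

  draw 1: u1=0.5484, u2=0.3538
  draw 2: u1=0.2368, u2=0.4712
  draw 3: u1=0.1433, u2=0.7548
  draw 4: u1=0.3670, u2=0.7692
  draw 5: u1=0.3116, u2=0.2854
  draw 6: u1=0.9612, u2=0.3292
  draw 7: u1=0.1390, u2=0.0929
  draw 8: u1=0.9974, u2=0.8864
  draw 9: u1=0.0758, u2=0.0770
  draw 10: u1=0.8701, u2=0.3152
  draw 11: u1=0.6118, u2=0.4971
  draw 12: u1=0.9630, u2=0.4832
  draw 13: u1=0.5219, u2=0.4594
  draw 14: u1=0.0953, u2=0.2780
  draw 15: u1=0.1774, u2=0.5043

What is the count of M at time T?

t=0.000: E=5 M=3 R=5 A=5 B=5
Draw 1: a1=1.845, a2=5.130, a3=6.450, a4=1.450, a5=11.550, a0=26.425; τ=−ln(0.5484)/26.425=0.023 → t=0.023; u2·a0=0.3538·26.425=9.349; a1+a2=6.975 < 9.349 ≤ a1+…+a3=13.425 → R3 fires; E=5 M=2 R=7 A=7 B=4
Draw 2: a1=2.583, a2=4.788, a3=3.440, a4=2.030, a5=16.170, a0=29.011; τ=−ln(0.2368)/29.011=0.050 → t=0.072; u2·a0=0.4712·29.011=13.670; a1+…+a4=12.841 < 13.670 ≤ a1+…+a5=29.011 → R5 fires; E=5 M=2 R=7 A=6 B=4
Draw 3: a1=2.583, a2=4.788, a3=3.440, a4=2.030, a5=13.860, a0=26.701; τ=−ln(0.1433)/26.701=0.073 → t=0.145; u2·a0=0.7548·26.701=20.154; a1+…+a4=12.841 < 20.154 ≤ a1+…+a5=26.701 → R5 fires; E=5 M=2 R=7 A=5 B=4
Draw 4: a1=2.583, a2=4.788, a3=3.440, a4=2.030, a5=11.550, a0=24.391; τ=−ln(0.3670)/24.391=0.041 → t=0.186; u2·a0=0.7692·24.391=18.762; a1+…+a4=12.841 < 18.762 ≤ a1+…+a5=24.391 → R5 fires; E=5 M=2 R=7 A=4 B=4
Draw 5: a1=2.583, a2=4.788, a3=3.440, a4=2.030, a5=9.240, a0=22.081; τ=−ln(0.3116)/22.081=0.053 → t=0.239; u2·a0=0.2854·22.081=6.302; a1=2.583 < 6.302 ≤ a1+a2=7.371 → R2 fires; E=5 M=3 R=8 A=4 B=4
Draw 6: a1=2.952, a2=8.208, a3=5.160, a4=2.320, a5=9.240, a0=27.880; τ=−ln(0.9612)/27.880=0.001 → t=0.240; u2·a0=0.3292·27.880=9.178; a1=2.952 < 9.178 ≤ a1+a2=11.160 → R2 fires; E=5 M=4 R=9 A=4 B=4
Draw 7: a1=3.321, a2=12.312, a3=6.880, a4=2.610, a5=9.240, a0=34.363; τ=−ln(0.1390)/34.363=0.057 → t=0.298; u2·a0=0.0929·34.363=3.192 ≤ a1=3.321 → R1 fires; E=5 M=6 R=8 A=5 B=4
Draw 8: a1=2.952, a2=16.416, a3=10.320, a4=2.320, a5=11.550, a0=43.558; τ=−ln(0.9974)/43.558=0.000 → t=0.298; u2·a0=0.8864·43.558=38.610; a1+…+a4=32.008 < 38.610 ≤ a1+…+a5=43.558 → R5 fires; E=5 M=6 R=8 A=4 B=4
Draw 9: a1=2.952, a2=16.416, a3=10.320, a4=2.320, a5=9.240, a0=41.248; τ=−ln(0.0758)/41.248=0.063 → t=0.360; u2·a0=0.0770·41.248=3.176; a1=2.952 < 3.176 ≤ a1+a2=19.368 → R2 fires; E=5 M=7 R=9 A=4 B=4
Draw 10: a1=3.321, a2=21.546, a3=12.040, a4=2.610, a5=9.240, a0=48.757; τ=−ln(0.8701)/48.757=0.003 → t=0.363; u2·a0=0.3152·48.757=15.368; a1=3.321 < 15.368 ≤ a1+a2=24.867 → R2 fires; E=5 M=8 R=10 A=4 B=4
Draw 11: a1=3.690, a2=27.360, a3=13.760, a4=2.900, a5=9.240, a0=56.950; τ=−ln(0.6118)/56.950=0.009 → t=0.372; u2·a0=0.4971·56.950=28.310; a1=3.690 < 28.310 ≤ a1+a2=31.050 → R2 fires; E=5 M=9 R=11 A=4 B=4
Draw 12: a1=4.059, a2=33.858, a3=15.480, a4=3.190, a5=9.240, a0=65.827; τ=−ln(0.9630)/65.827=0.001 → t=0.373; u2·a0=0.4832·65.827=31.808; a1=4.059 < 31.808 ≤ a1+a2=37.917 → R2 fires; E=5 M=10 R=12 A=4 B=4
Draw 13: a1=4.428, a2=41.040, a3=17.200, a4=3.480, a5=9.240, a0=75.388; τ=−ln(0.5219)/75.388=0.009 → t=0.381; u2·a0=0.4594·75.388=34.633; a1=4.428 < 34.633 ≤ a1+a2=45.468 → R2 fires; E=5 M=11 R=13 A=4 B=4
Draw 14: a1=4.797, a2=48.906, a3=18.920, a4=3.770, a5=9.240, a0=85.633; τ=−ln(0.0953)/85.633=0.027 → t=0.409; u2·a0=0.2780·85.633=23.806; a1=4.797 < 23.806 ≤ a1+a2=53.703 → R2 fires; E=5 M=12 R=14 A=4 B=4
Draw 15: a1=5.166, a2=57.456, a3=20.640, a4=4.060, a5=9.240, a0=96.562; τ=−ln(0.1774)/96.562=0.018 → t=0.427 > T=0.42: stop.
Read off M at T=0.42: 12

M at T = 12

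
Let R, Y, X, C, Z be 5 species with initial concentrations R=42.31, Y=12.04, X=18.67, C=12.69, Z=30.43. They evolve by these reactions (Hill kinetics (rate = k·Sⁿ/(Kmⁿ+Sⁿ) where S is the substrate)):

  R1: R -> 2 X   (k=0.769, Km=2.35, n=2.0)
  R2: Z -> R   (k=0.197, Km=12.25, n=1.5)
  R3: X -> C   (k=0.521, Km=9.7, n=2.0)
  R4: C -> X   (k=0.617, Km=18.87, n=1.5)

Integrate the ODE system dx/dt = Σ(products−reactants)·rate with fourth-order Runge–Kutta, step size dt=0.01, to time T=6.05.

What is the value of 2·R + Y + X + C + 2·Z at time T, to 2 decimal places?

Check how each reaction changes W = 2·R + Y + X + C + 2·Z (weight of products minus weight of reactants):
R1: R -> 2 X: (1·2) − (2·1) = 2 − 2 = 0
R2: Z -> R: (2·1) − (2·1) = 2 − 2 = 0
R3: X -> C: (1·1) − (1·1) = 1 − 1 = 0
R4: C -> X: (1·1) − (1·1) = 1 − 1 = 0
Every reaction leaves W unchanged, so W is conserved and no simulation is needed: W(T) = W(0) = 2·42.31 + 12.04 + 18.67 + 12.69 + 2·30.43 = 188.88

Value at T = 188.88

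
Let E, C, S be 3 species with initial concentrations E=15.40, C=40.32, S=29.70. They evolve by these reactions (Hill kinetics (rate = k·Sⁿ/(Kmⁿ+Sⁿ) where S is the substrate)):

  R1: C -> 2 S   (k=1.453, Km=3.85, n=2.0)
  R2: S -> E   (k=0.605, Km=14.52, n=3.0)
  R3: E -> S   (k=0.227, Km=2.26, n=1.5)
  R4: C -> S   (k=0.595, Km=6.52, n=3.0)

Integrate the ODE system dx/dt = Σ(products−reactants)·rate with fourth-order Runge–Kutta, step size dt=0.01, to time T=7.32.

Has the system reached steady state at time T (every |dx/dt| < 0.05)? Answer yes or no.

Steady state at T: no

RK4 with dt=0.01: 732 steps to T=7.32. Trajectory (selected grid times):
t=0.00: E=15.40 C=40.32 S=29.70
t=0.81: E=15.67 C=38.67 S=32.24
t=1.63: E=15.95 C=37.01 S=34.80
t=2.44: E=16.24 C=35.37 S=37.32
t=3.25: E=16.53 C=33.73 S=39.84
t=4.07: E=16.83 C=32.07 S=42.38
t=4.88: E=17.12 C=30.43 S=44.87
t=5.69: E=17.42 C=28.79 S=47.37
t=6.51: E=17.73 C=27.14 S=49.88
t=7.32: E=18.03 C=25.52 S=52.36
Rates at T: R1=1.4207, R2=0.5924, R3=0.2174, R4=0.5852
dx/dt at T (Σ net stoichiometry × rate): E=+0.3750, C=-2.0059, S=+3.0515
Largest |dx/dt| is |+3.0515| (S) ≥ 0.05 → not steady.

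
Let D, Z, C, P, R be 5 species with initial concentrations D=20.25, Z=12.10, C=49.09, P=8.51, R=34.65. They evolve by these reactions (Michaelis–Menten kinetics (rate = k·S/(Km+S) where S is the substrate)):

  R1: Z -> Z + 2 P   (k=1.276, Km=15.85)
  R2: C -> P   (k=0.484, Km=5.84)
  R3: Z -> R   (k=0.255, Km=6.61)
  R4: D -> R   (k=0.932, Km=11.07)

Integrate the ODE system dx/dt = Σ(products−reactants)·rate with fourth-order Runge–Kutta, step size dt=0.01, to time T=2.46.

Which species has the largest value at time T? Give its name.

Dominant species at T: C

RK4 with dt=0.01: 246 steps to T=2.46. Trajectory (selected grid times):
t=0.00: D=20.25 Z=12.10 C=49.09 P=8.51 R=34.65
t=0.27: D=20.09 Z=12.06 C=48.97 P=8.92 R=34.86
t=0.55: D=19.92 Z=12.01 C=48.85 P=9.35 R=35.07
t=0.82: D=19.76 Z=11.97 C=48.74 P=9.77 R=35.28
t=1.09: D=19.60 Z=11.92 C=48.62 P=10.18 R=35.48
t=1.37: D=19.43 Z=11.87 C=48.50 P=10.61 R=35.69
t=1.64: D=19.27 Z=11.83 C=48.38 P=11.02 R=35.90
t=1.91: D=19.11 Z=11.79 C=48.26 P=11.43 R=36.10
t=2.19: D=18.95 Z=11.74 C=48.14 P=11.86 R=36.31
t=2.46: D=18.79 Z=11.70 C=48.03 P=12.26 R=36.52
At T=2.46: D=18.79 Z=11.70 C=48.03 P=12.26 R=36.52; the largest is C.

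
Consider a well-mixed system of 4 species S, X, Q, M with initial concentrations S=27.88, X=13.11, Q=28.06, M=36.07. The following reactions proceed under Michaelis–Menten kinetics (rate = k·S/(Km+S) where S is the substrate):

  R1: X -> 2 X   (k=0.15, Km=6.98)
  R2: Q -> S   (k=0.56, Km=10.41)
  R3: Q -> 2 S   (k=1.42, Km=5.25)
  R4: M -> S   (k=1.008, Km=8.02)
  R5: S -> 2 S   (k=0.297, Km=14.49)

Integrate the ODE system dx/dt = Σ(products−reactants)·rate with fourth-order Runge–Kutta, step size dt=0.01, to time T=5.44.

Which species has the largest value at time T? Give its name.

Dominant species at T: S

RK4 with dt=0.01: 544 steps to T=5.44. Trajectory (selected grid times):
t=0.00: S=27.88 X=13.11 Q=28.06 M=36.07
t=0.60: S=30.17 X=13.17 Q=27.10 M=35.58
t=1.21: S=32.49 X=13.23 Q=26.13 M=35.07
t=1.81: S=34.76 X=13.29 Q=25.19 M=34.58
t=2.42: S=37.05 X=13.35 Q=24.23 M=34.08
t=3.02: S=39.30 X=13.41 Q=23.30 M=33.60
t=3.63: S=41.57 X=13.47 Q=22.36 M=33.10
t=4.23: S=43.79 X=13.53 Q=21.45 M=32.61
t=4.84: S=46.04 X=13.59 Q=20.52 M=32.12
t=5.44: S=48.23 X=13.65 Q=19.63 M=31.64
At T=5.44: S=48.23 X=13.65 Q=19.63 M=31.64; the largest is S.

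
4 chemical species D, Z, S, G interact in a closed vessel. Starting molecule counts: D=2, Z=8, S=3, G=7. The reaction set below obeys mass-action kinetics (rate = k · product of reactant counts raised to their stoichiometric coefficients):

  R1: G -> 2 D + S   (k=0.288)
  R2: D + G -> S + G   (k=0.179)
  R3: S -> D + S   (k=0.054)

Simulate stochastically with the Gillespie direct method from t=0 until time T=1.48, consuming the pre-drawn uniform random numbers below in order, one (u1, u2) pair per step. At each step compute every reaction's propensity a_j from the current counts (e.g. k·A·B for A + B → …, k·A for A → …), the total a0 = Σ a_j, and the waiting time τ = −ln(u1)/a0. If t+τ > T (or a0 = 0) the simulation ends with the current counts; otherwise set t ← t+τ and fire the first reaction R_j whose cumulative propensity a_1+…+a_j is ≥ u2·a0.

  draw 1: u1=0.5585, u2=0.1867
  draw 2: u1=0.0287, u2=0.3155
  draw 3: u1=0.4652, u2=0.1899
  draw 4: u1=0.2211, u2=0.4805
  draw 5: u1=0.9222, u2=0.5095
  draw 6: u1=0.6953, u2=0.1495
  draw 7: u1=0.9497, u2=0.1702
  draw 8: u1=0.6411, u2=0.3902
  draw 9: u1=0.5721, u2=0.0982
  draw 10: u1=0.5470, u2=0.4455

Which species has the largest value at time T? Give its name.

Dominant species at T: S

t=0.000: D=2 Z=8 S=3 G=7
Draw 1: a1=2.016, a2=2.506, a3=0.162, a0=4.684; τ=−ln(0.5585)/4.684=0.124 → t=0.124; u2·a0=0.1867·4.684=0.875 ≤ a1=2.016 → R1 fires; D=4 Z=8 S=4 G=6
Draw 2: a1=1.728, a2=4.296, a3=0.216, a0=6.240; τ=−ln(0.0287)/6.240=0.569 → t=0.693; u2·a0=0.3155·6.240=1.969; a1=1.728 < 1.969 ≤ a1+a2=6.024 → R2 fires; D=3 Z=8 S=5 G=6
Draw 3: a1=1.728, a2=3.222, a3=0.270, a0=5.220; τ=−ln(0.4652)/5.220=0.147 → t=0.840; u2·a0=0.1899·5.220=0.991 ≤ a1=1.728 → R1 fires; D=5 Z=8 S=6 G=5
Draw 4: a1=1.440, a2=4.475, a3=0.324, a0=6.239; τ=−ln(0.2211)/6.239=0.242 → t=1.082; u2·a0=0.4805·6.239=2.998; a1=1.440 < 2.998 ≤ a1+a2=5.915 → R2 fires; D=4 Z=8 S=7 G=5
Draw 5: a1=1.440, a2=3.580, a3=0.378, a0=5.398; τ=−ln(0.9222)/5.398=0.015 → t=1.097; u2·a0=0.5095·5.398=2.750; a1=1.440 < 2.750 ≤ a1+a2=5.020 → R2 fires; D=3 Z=8 S=8 G=5
Draw 6: a1=1.440, a2=2.685, a3=0.432, a0=4.557; τ=−ln(0.6953)/4.557=0.080 → t=1.177; u2·a0=0.1495·4.557=0.681 ≤ a1=1.440 → R1 fires; D=5 Z=8 S=9 G=4
Draw 7: a1=1.152, a2=3.580, a3=0.486, a0=5.218; τ=−ln(0.9497)/5.218=0.010 → t=1.187; u2·a0=0.1702·5.218=0.888 ≤ a1=1.152 → R1 fires; D=7 Z=8 S=10 G=3
Draw 8: a1=0.864, a2=3.759, a3=0.540, a0=5.163; τ=−ln(0.6411)/5.163=0.086 → t=1.273; u2·a0=0.3902·5.163=2.015; a1=0.864 < 2.015 ≤ a1+a2=4.623 → R2 fires; D=6 Z=8 S=11 G=3
Draw 9: a1=0.864, a2=3.222, a3=0.594, a0=4.680; τ=−ln(0.5721)/4.680=0.119 → t=1.392; u2·a0=0.0982·4.680=0.460 ≤ a1=0.864 → R1 fires; D=8 Z=8 S=12 G=2
Draw 10: a1=0.576, a2=2.864, a3=0.648, a0=4.088; τ=−ln(0.5470)/4.088=0.148 → t=1.540 > T=1.48: stop.
At T=1.48: D=8 Z=8 S=12 G=2; the largest is S.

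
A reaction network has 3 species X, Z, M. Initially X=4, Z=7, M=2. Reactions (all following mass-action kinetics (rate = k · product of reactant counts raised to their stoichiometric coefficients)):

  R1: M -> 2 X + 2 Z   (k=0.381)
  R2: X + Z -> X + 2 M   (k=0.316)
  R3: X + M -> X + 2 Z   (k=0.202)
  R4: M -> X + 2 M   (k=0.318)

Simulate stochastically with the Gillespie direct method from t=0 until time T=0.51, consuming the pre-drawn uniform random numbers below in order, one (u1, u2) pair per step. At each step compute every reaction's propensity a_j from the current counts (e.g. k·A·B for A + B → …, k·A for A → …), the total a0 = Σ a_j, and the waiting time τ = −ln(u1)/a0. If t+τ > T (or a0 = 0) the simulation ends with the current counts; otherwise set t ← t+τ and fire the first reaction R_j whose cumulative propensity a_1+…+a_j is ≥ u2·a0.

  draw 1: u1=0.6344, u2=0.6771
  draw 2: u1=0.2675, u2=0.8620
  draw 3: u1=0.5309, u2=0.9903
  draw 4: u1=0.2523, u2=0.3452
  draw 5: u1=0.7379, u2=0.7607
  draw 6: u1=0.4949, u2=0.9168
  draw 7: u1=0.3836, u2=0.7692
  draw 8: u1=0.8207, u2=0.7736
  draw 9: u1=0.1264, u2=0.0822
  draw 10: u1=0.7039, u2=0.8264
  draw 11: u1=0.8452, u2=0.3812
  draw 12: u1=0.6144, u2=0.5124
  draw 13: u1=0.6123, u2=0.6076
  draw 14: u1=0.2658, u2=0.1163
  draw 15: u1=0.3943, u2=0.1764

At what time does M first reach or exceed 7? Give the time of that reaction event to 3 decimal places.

Threshold first reached at t = 0.417

t=0.000: X=4 Z=7 M=2
Draw 1: a1=0.762, a2=8.848, a3=1.616, a4=0.636, a0=11.862; τ=−ln(0.6344)/11.862=0.038 → t=0.038; u2·a0=0.6771·11.862=8.032; a1=0.762 < 8.032 ≤ a1+a2=9.610 → R2 fires; X=4 Z=6 M=4
Draw 2: a1=1.524, a2=7.584, a3=3.232, a4=1.272, a0=13.612; τ=−ln(0.2675)/13.612=0.097 → t=0.135; u2·a0=0.8620·13.612=11.734; a1+a2=9.108 < 11.734 ≤ a1+…+a3=12.340 → R3 fires; X=4 Z=8 M=3
Draw 3: a1=1.143, a2=10.112, a3=2.424, a4=0.954, a0=14.633; τ=−ln(0.5309)/14.633=0.043 → t=0.179; u2·a0=0.9903·14.633=14.491; a1+…+a3=13.679 < 14.491 ≤ a1+…+a4=14.633 → R4 fires; X=5 Z=8 M=4
Draw 4: a1=1.524, a2=12.640, a3=4.040, a4=1.272, a0=19.476; τ=−ln(0.2523)/19.476=0.071 → t=0.249; u2·a0=0.3452·19.476=6.723; a1=1.524 < 6.723 ≤ a1+a2=14.164 → R2 fires; X=5 Z=7 M=6
Draw 5: a1=2.286, a2=11.060, a3=6.060, a4=1.908, a0=21.314; τ=−ln(0.7379)/21.314=0.014 → t=0.263; u2·a0=0.7607·21.314=16.214; a1+a2=13.346 < 16.214 ≤ a1+…+a3=19.406 → R3 fires; X=5 Z=9 M=5
Draw 6: a1=1.905, a2=14.220, a3=5.050, a4=1.590, a0=22.765; τ=−ln(0.4949)/22.765=0.031 → t=0.294; u2·a0=0.9168·22.765=20.871; a1+a2=16.125 < 20.871 ≤ a1+…+a3=21.175 → R3 fires; X=5 Z=11 M=4
Draw 7: a1=1.524, a2=17.380, a3=4.040, a4=1.272, a0=24.216; τ=−ln(0.3836)/24.216=0.040 → t=0.334; u2·a0=0.7692·24.216=18.627; a1=1.524 < 18.627 ≤ a1+a2=18.904 → R2 fires; X=5 Z=10 M=6
Draw 8: a1=2.286, a2=15.800, a3=6.060, a4=1.908, a0=26.054; τ=−ln(0.8207)/26.054=0.008 → t=0.342; u2·a0=0.7736·26.054=20.155; a1+a2=18.086 < 20.155 ≤ a1+…+a3=24.146 → R3 fires; X=5 Z=12 M=5
Draw 9: a1=1.905, a2=18.960, a3=5.050, a4=1.590, a0=27.505; τ=−ln(0.1264)/27.505=0.075 → t=0.417; u2·a0=0.0822·27.505=2.261; a1=1.905 < 2.261 ≤ a1+a2=20.865 → R2 fires; X=5 Z=11 M=7
Draw 10: a1=2.667, a2=17.380, a3=7.070, a4=2.226, a0=29.343; τ=−ln(0.7039)/29.343=0.012 → t=0.429; u2·a0=0.8264·29.343=24.249; a1+a2=20.047 < 24.249 ≤ a1+…+a3=27.117 → R3 fires; X=5 Z=13 M=6
Draw 11: a1=2.286, a2=20.540, a3=6.060, a4=1.908, a0=30.794; τ=−ln(0.8452)/30.794=0.005 → t=0.434; u2·a0=0.3812·30.794=11.739; a1=2.286 < 11.739 ≤ a1+a2=22.826 → R2 fires; X=5 Z=12 M=8
Draw 12: a1=3.048, a2=18.960, a3=8.080, a4=2.544, a0=32.632; τ=−ln(0.6144)/32.632=0.015 → t=0.449; u2·a0=0.5124·32.632=16.721; a1=3.048 < 16.721 ≤ a1+a2=22.008 → R2 fires; X=5 Z=11 M=10
Draw 13: a1=3.810, a2=17.380, a3=10.100, a4=3.180, a0=34.470; τ=−ln(0.6123)/34.470=0.014 → t=0.463; u2·a0=0.6076·34.470=20.944; a1=3.810 < 20.944 ≤ a1+a2=21.190 → R2 fires; X=5 Z=10 M=12
Draw 14: a1=4.572, a2=15.800, a3=12.120, a4=3.816, a0=36.308; τ=−ln(0.2658)/36.308=0.036 → t=0.500; u2·a0=0.1163·36.308=4.223 ≤ a1=4.572 → R1 fires; X=7 Z=12 M=11
Draw 15: a1=4.191, a2=26.544, a3=15.554, a4=3.498, a0=49.787; τ=−ln(0.3943)/49.787=0.019 → t=0.518 > T=0.51: stop.
M first becomes ≥ 7 when it reaches 7 at the event at t=0.417.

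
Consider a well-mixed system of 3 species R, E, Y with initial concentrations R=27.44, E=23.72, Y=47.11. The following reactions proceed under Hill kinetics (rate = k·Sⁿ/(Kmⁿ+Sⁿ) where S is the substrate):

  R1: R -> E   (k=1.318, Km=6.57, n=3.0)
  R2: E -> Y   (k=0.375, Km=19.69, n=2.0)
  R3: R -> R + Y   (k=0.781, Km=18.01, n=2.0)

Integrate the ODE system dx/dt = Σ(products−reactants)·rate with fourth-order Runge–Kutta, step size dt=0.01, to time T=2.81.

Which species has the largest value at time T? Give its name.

Dominant species at T: Y

RK4 with dt=0.01: 281 steps to T=2.81. Trajectory (selected grid times):
t=0.00: R=27.44 E=23.72 Y=47.11
t=0.31: R=27.04 E=24.05 Y=47.35
t=0.62: R=26.63 E=24.39 Y=47.58
t=0.94: R=26.22 E=24.73 Y=47.83
t=1.25: R=25.82 E=25.06 Y=48.06
t=1.56: R=25.42 E=25.39 Y=48.30
t=1.87: R=25.01 E=25.72 Y=48.53
t=2.19: R=24.60 E=26.06 Y=48.77
t=2.50: R=24.20 E=26.38 Y=49.00
t=2.81: R=23.80 E=26.71 Y=49.23
At T=2.81: R=23.80 E=26.71 Y=49.23; the largest is Y.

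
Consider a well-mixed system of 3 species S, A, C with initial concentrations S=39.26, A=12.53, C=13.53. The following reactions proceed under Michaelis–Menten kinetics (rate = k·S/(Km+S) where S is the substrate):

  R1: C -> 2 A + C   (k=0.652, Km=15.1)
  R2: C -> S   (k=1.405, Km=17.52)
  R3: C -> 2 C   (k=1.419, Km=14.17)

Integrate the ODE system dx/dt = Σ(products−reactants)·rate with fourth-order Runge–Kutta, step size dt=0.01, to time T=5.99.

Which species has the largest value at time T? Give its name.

Dominant species at T: S

RK4 with dt=0.01: 599 steps to T=5.99. Trajectory (selected grid times):
t=0.00: S=39.26 A=12.53 C=13.53
t=0.67: S=39.67 A=12.94 C=13.58
t=1.33: S=40.08 A=13.35 C=13.64
t=2.00: S=40.49 A=13.77 C=13.69
t=2.66: S=40.90 A=14.18 C=13.75
t=3.33: S=41.31 A=14.59 C=13.80
t=3.99: S=41.72 A=15.00 C=13.85
t=4.66: S=42.14 A=15.42 C=13.91
t=5.32: S=42.55 A=15.84 C=13.96
t=5.99: S=42.96 A=16.26 C=14.02
At T=5.99: S=42.96 A=16.26 C=14.02; the largest is S.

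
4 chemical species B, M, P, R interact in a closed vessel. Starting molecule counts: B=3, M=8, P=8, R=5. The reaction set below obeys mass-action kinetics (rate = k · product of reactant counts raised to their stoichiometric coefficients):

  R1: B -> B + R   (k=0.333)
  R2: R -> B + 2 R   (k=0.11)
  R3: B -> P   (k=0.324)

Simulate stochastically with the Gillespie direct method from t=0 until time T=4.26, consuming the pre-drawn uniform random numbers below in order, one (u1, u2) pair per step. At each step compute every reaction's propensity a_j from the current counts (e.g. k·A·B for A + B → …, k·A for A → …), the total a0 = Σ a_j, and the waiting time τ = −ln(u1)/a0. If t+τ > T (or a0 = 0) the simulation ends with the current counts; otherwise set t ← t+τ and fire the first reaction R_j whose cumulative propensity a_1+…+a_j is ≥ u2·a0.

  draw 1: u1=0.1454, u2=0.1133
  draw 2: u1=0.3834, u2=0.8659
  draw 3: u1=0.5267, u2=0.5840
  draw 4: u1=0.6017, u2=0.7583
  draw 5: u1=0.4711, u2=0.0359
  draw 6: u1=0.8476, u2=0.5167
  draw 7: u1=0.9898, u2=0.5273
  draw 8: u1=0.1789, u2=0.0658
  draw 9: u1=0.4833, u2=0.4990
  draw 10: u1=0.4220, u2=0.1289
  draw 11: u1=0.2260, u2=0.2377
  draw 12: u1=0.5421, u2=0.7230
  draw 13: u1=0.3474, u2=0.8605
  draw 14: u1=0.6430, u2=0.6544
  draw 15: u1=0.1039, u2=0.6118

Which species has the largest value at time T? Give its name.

Dominant species at T: R

t=0.000: B=3 M=8 P=8 R=5
Draw 1: a1=0.999, a2=0.550, a3=0.972, a0=2.521; τ=−ln(0.1454)/2.521=0.765 → t=0.765; u2·a0=0.1133·2.521=0.286 ≤ a1=0.999 → R1 fires; B=3 M=8 P=8 R=6
Draw 2: a1=0.999, a2=0.660, a3=0.972, a0=2.631; τ=−ln(0.3834)/2.631=0.364 → t=1.129; u2·a0=0.8659·2.631=2.278; a1+a2=1.659 < 2.278 ≤ a1+…+a3=2.631 → R3 fires; B=2 M=8 P=9 R=6
Draw 3: a1=0.666, a2=0.660, a3=0.648, a0=1.974; τ=−ln(0.5267)/1.974=0.325 → t=1.454; u2·a0=0.5840·1.974=1.153; a1=0.666 < 1.153 ≤ a1+a2=1.326 → R2 fires; B=3 M=8 P=9 R=7
Draw 4: a1=0.999, a2=0.770, a3=0.972, a0=2.741; τ=−ln(0.6017)/2.741=0.185 → t=1.639; u2·a0=0.7583·2.741=2.079; a1+a2=1.769 < 2.079 ≤ a1+…+a3=2.741 → R3 fires; B=2 M=8 P=10 R=7
Draw 5: a1=0.666, a2=0.770, a3=0.648, a0=2.084; τ=−ln(0.4711)/2.084=0.361 → t=2.001; u2·a0=0.0359·2.084=0.075 ≤ a1=0.666 → R1 fires; B=2 M=8 P=10 R=8
Draw 6: a1=0.666, a2=0.880, a3=0.648, a0=2.194; τ=−ln(0.8476)/2.194=0.075 → t=2.076; u2·a0=0.5167·2.194=1.134; a1=0.666 < 1.134 ≤ a1+a2=1.546 → R2 fires; B=3 M=8 P=10 R=9
Draw 7: a1=0.999, a2=0.990, a3=0.972, a0=2.961; τ=−ln(0.9898)/2.961=0.003 → t=2.079; u2·a0=0.5273·2.961=1.561; a1=0.999 < 1.561 ≤ a1+a2=1.989 → R2 fires; B=4 M=8 P=10 R=10
Draw 8: a1=1.332, a2=1.100, a3=1.296, a0=3.728; τ=−ln(0.1789)/3.728=0.462 → t=2.541; u2·a0=0.0658·3.728=0.245 ≤ a1=1.332 → R1 fires; B=4 M=8 P=10 R=11
Draw 9: a1=1.332, a2=1.210, a3=1.296, a0=3.838; τ=−ln(0.4833)/3.838=0.189 → t=2.730; u2·a0=0.4990·3.838=1.915; a1=1.332 < 1.915 ≤ a1+a2=2.542 → R2 fires; B=5 M=8 P=10 R=12
Draw 10: a1=1.665, a2=1.320, a3=1.620, a0=4.605; τ=−ln(0.4220)/4.605=0.187 → t=2.918; u2·a0=0.1289·4.605=0.594 ≤ a1=1.665 → R1 fires; B=5 M=8 P=10 R=13
Draw 11: a1=1.665, a2=1.430, a3=1.620, a0=4.715; τ=−ln(0.2260)/4.715=0.315 → t=3.233; u2·a0=0.2377·4.715=1.121 ≤ a1=1.665 → R1 fires; B=5 M=8 P=10 R=14
Draw 12: a1=1.665, a2=1.540, a3=1.620, a0=4.825; τ=−ln(0.5421)/4.825=0.127 → t=3.360; u2·a0=0.7230·4.825=3.488; a1+a2=3.205 < 3.488 ≤ a1+…+a3=4.825 → R3 fires; B=4 M=8 P=11 R=14
Draw 13: a1=1.332, a2=1.540, a3=1.296, a0=4.168; τ=−ln(0.3474)/4.168=0.254 → t=3.614; u2·a0=0.8605·4.168=3.587; a1+a2=2.872 < 3.587 ≤ a1+…+a3=4.168 → R3 fires; B=3 M=8 P=12 R=14
Draw 14: a1=0.999, a2=1.540, a3=0.972, a0=3.511; τ=−ln(0.6430)/3.511=0.126 → t=3.740; u2·a0=0.6544·3.511=2.298; a1=0.999 < 2.298 ≤ a1+a2=2.539 → R2 fires; B=4 M=8 P=12 R=15
Draw 15: a1=1.332, a2=1.650, a3=1.296, a0=4.278; τ=−ln(0.1039)/4.278=0.529 → t=4.269 > T=4.26: stop.
At T=4.26: B=4 M=8 P=12 R=15; the largest is R.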